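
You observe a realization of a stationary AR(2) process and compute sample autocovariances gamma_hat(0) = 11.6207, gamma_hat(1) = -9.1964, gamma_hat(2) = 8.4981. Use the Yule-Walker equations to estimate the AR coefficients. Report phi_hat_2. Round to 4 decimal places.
\hat\phi_{2} = 0.2810

The Yule-Walker equations for an AR(p) process read, in matrix form,
  Gamma_p phi = r_p,   with   (Gamma_p)_{ij} = gamma(|i - j|),
                       (r_p)_i = gamma(i),   i,j = 1..p.
Substitute the sample gammas (Toeplitz matrix and right-hand side of size 2):
  Gamma_p = [[11.6207, -9.1964], [-9.1964, 11.6207]]
  r_p     = [-9.1964, 8.4981]
Written out:
  11.6207 phi_1 - 9.1964 phi_2 = -9.1964
  -9.1964 phi_1 + 11.6207 phi_2 = 8.4981
Solve by Cramer's rule:
  det = gamma(0)^2 - gamma(1)^2 = (11.6207)^2 - (-9.1964)^2 = 135.04066849 - 84.57377296 = 50.46689553
  phi_hat_1 = [gamma(1) gamma(0) - gamma(1) gamma(2)] / det = [(-9.1964)(11.6207) - (-9.1964)(8.4981)] / 50.46689553 = -28.71667864 / 50.46689553 = -0.569
  phi_hat_2 = [gamma(0) gamma(2) - gamma(1)^2] / det = [(11.6207)(8.4981) - (-9.1964)^2] / 50.46689553 = 14.18009771 / 50.46689553 = 0.281
So phi_hat = [-0.5690, 0.2810].
Therefore phi_hat_2 = 0.2810.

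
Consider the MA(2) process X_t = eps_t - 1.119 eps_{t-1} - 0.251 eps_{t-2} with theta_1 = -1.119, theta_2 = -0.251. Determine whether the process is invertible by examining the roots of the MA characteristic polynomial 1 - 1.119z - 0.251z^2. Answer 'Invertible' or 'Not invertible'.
\text{Not invertible}

The MA(q) characteristic polynomial is P(z) = 1 - 1.119z - 0.251z^2.
Invertibility requires all roots to lie outside the unit circle, i.e. |z| > 1 for every root.
Set 1 + (-1.119) z + (-0.251) z^2 = 0, i.e. a z^2 + b z + c = 0 with a = -0.251, b = -1.119, c = 1.
Discriminant D = b^2 - 4ac = (-1.119)^2 - 4*(-0.251)*1 = 1.252161 - (-1.004) = 2.256161.
D >= 0, so the roots are real: z = (-b +/- sqrt(D)) / (2a) = (1.119 +/- 1.502052) / (-0.502).
  z_1 = (1.119 + 1.502052) / (-0.502) = -5.2212,   |z_1| = 5.2212.
  z_2 = (1.119 - 1.502052) / (-0.502) = 0.7631,   |z_2| = 0.7631.
Moduli of all roots: 5.2212, 0.7631.
All moduli strictly greater than 1? No.
Verdict: Not invertible.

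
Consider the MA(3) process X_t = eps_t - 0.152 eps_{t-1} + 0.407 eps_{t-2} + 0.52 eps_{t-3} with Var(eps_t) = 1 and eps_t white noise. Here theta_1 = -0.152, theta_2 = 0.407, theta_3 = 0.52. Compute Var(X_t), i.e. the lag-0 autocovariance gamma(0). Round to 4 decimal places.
\gamma(0) = 1.4592

For an MA(q) process X_t = eps_t + sum_i theta_i eps_{t-i} with
Var(eps_t) = sigma^2, the variance is
  gamma(0) = sigma^2 * (1 + sum_i theta_i^2).
  sum_i theta_i^2 = (-0.152)^2 + (0.407)^2 + (0.52)^2 = 0.023104 + 0.165649 + 0.2704 = 0.459153.
  gamma(0) = 1 * (1 + 0.459153) = 1 * 1.459153 = 1.459153, which rounds to 1.4592.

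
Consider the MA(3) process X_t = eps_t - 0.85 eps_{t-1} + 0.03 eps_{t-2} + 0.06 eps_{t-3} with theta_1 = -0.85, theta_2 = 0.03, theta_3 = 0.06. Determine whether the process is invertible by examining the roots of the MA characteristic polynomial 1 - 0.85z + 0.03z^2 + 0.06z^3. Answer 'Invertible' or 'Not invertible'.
\text{Invertible}

The MA(q) characteristic polynomial is P(z) = 1 - 0.85z + 0.03z^2 + 0.06z^3.
Invertibility requires all roots to lie outside the unit circle, i.e. |z| > 1 for every root.
Degree 3: look for a simple real root z0 first, then factor out (1 - z/z0) and solve the remaining quadratic.
Testing z0 = 2.5: P(2.5) = 1 + (-0.85)(2.5) + (0.03)(2.5)^2 + (0.06)(2.5)^3
  = 1 + (-2.125) + (0.1875) + (0.9375) = 0.  So z_0 = 2.5 is a root, |z_0| = 2.5.
Divide out the factor (1 - 0.4 z) = (1 - z/z0) (since 1/z0 = 0.4):
  P(z) = (1 - 0.4 z)(1 + (-0.45) z + (-0.15) z^2)
  [check: z-coef -0.45 - (0.4) = -0.85; z^2-coef -0.15 - (0.4)(-0.45) = 0.03; z^3-coef -(0.4)(-0.15) = 0.06.]
Remaining roots from the quadratic factor 1 + (-0.45) z + (-0.15) z^2:
  Set 1 + (-0.45) z + (-0.15) z^2 = 0, i.e. a z^2 + b z + c = 0 with a = -0.15, b = -0.45, c = 1.
  Discriminant D = b^2 - 4ac = (-0.45)^2 - 4*(-0.15)*1 = 0.2025 - (-0.6) = 0.8025.
  D >= 0, so the roots are real: z = (-b +/- sqrt(D)) / (2a) = (0.45 +/- 0.895824) / (-0.3).
    z_1 = (0.45 + 0.895824) / (-0.3) = -4.4861,   |z_1| = 4.4861.
    z_2 = (0.45 - 0.895824) / (-0.3) = 1.4861,   |z_2| = 1.4861.
Moduli of all roots: 2.5000, 4.4861, 1.4861.
All moduli strictly greater than 1? Yes.
Verdict: Invertible.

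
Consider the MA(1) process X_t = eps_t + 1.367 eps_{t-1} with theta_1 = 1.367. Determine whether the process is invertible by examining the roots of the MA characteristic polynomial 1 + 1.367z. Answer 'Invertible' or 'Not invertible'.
\text{Not invertible}

The MA(q) characteristic polynomial is P(z) = 1 + 1.367z.
Invertibility requires all roots to lie outside the unit circle, i.e. |z| > 1 for every root.
This is linear in z: 1 + (1.367) z = 0  =>  z = -1/(1.367) = -0.731529,  |z| = 0.731529.
Moduli of all roots: 0.7315.
All moduli strictly greater than 1? No.
Verdict: Not invertible.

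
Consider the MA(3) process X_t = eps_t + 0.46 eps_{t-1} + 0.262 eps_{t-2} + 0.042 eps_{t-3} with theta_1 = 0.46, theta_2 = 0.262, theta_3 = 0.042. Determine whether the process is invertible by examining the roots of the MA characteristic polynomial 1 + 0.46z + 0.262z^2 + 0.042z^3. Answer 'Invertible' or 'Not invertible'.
\text{Invertible}

The MA(q) characteristic polynomial is P(z) = 1 + 0.46z + 0.262z^2 + 0.042z^3.
Invertibility requires all roots to lie outside the unit circle, i.e. |z| > 1 for every root.
Degree 3: look for a simple real root z0 first, then factor out (1 - z/z0) and solve the remaining quadratic.
Testing z0 = -5: P(-5) = 1 + (0.46)(-5) + (0.262)(-5)^2 + (0.042)(-5)^3
  = 1 + (-2.3) + (6.55) + (-5.25) = 0.  So z_0 = -5 is a root, |z_0| = 5.
Divide out the factor (1 + 0.2 z) = (1 - z/z0) (since 1/z0 = -0.2):
  P(z) = (1 + 0.2 z)(1 + (0.26) z + (0.21) z^2)
  [check: z-coef 0.26 - (-0.2) = 0.46; z^2-coef 0.21 - (-0.2)(0.26) = 0.262; z^3-coef -(-0.2)(0.21) = 0.042.]
Remaining roots from the quadratic factor 1 + (0.26) z + (0.21) z^2:
  Set 1 + (0.26) z + (0.21) z^2 = 0, i.e. a z^2 + b z + c = 0 with a = 0.21, b = 0.26, c = 1.
  Discriminant D = b^2 - 4ac = (0.26)^2 - 4*(0.21)*1 = 0.0676 - (0.84) = -0.7724.
  D < 0, so the roots are the complex-conjugate pair z = (-b +/- i sqrt(-D)) / (2a) = -0.619 +/- 2.0925i.
  For a conjugate pair |z|^2 = z * conj(z) = (product of roots) = c/a = 1/(0.21) = 4.761905, so |z| = sqrt(4.761905) = 2.1822 for both roots.
Moduli of all roots: 5.0000, 2.1822, 2.1822.
All moduli strictly greater than 1? Yes.
Verdict: Invertible.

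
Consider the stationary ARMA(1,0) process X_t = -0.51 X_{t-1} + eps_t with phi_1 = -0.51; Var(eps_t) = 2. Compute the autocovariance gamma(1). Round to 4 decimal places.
\gamma(1) = -1.3786

Multiply the model equation by X_{t-k} and take expectations. With theta_0 = psi_0 = 1 and psi_j the MA(infinity) weights, this gives
  gamma(k) - sum_i phi_i gamma(k-i) = c_k,
  c_k = sigma^2 * sum_{j=k..q} theta_j psi_{j-k}   (c_k = 0 for k > q),
using gamma(-m) = gamma(m).
Pure AR (q = 0): c_0 = sigma^2 = 2, c_k = 0 for k >= 1.
Equations for k = 0 and k = 1 (AR order 1):
  gamma(0) = phi_1 gamma(1) + c_0
  gamma(1) = phi_1 gamma(0) + c_1
Substituting the second into the first: gamma(0) (1 - phi_1^2) = c_0 + phi_1 c_1, so
  gamma(0) = c_0 / (1 - phi_1^2) = 2 / (1 - (-0.51)^2) = 2 / 0.7399 = 2.703068.
  gamma(1) = phi_1 gamma(0) = (-0.51)(2.703068) = -1.378565.
Therefore gamma(1) = -1.3786 (to 4 decimal places).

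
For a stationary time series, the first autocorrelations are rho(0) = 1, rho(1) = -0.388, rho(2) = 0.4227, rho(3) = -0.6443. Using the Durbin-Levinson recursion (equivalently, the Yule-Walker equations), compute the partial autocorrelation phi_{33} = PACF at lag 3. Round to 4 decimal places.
\phi_{33} = -0.5359

The PACF at lag k is phi_{kk}, the last component of the solution
to the Yule-Walker system G_k phi = r_k where
  (G_k)_{ij} = rho(|i - j|), (r_k)_i = rho(i), i,j = 1..k.
Equivalently, Durbin-Levinson gives phi_{kk} iteratively:
  phi_{11} = rho(1)
  phi_{kk} = [rho(k) - sum_{j=1..k-1} phi_{k-1,j} rho(k-j)]
            / [1 - sum_{j=1..k-1} phi_{k-1,j} rho(j)],
  phi_{k,j} = phi_{k-1,j} - phi_{kk} phi_{k-1,k-j},  j = 1..k-1.
Step k = 1:
  phi_11 = rho(1) = -0.388.
Step k = 2:
  phi_22 = [rho(2) - phi_11 rho(1)] / [1 - phi_11 rho(1)] = [0.4227 - (-0.388)(-0.388)] / [1 - (-0.388)(-0.388)]
         = 0.272156 / 0.849456 = 0.320389.
  Update: phi_21 = phi_11 - phi_22 phi_11 = -0.388 - (0.320389)(-0.388) = -0.263689.
Step k = 3:
  phi_33 = [rho(3) - phi_21 rho(2) - phi_22 rho(1)] / [1 - phi_21 rho(1) - phi_22 rho(2)]
    numerator   = -0.6443 - (-0.263689)(0.4227) - (0.320389)(-0.388) = -0.40852779
    denominator = 1 - (-0.263689)(-0.388) - (0.320389)(0.4227) = 0.76226033
  phi_33 = -0.40852779 / 0.76226033 = -0.5359.
Therefore phi_{33} = -0.5359.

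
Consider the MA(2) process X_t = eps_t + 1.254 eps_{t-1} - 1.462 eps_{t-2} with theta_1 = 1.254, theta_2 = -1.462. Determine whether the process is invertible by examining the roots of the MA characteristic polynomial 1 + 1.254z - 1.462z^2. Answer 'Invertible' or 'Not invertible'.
\text{Not invertible}

The MA(q) characteristic polynomial is P(z) = 1 + 1.254z - 1.462z^2.
Invertibility requires all roots to lie outside the unit circle, i.e. |z| > 1 for every root.
Set 1 + (1.254) z + (-1.462) z^2 = 0, i.e. a z^2 + b z + c = 0 with a = -1.462, b = 1.254, c = 1.
Discriminant D = b^2 - 4ac = (1.254)^2 - 4*(-1.462)*1 = 1.572516 - (-5.848) = 7.420516.
D >= 0, so the roots are real: z = (-b +/- sqrt(D)) / (2a) = (-1.254 +/- 2.724062) / (-2.924).
  z_1 = (-1.254 + 2.724062) / (-2.924) = -0.5028,   |z_1| = 0.5028.
  z_2 = (-1.254 - 2.724062) / (-2.924) = 1.3605,   |z_2| = 1.3605.
Moduli of all roots: 0.5028, 1.3605.
All moduli strictly greater than 1? No.
Verdict: Not invertible.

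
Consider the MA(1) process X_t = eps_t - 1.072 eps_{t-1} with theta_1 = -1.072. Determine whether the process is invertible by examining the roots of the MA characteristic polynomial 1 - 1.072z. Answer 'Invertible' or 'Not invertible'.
\text{Not invertible}

The MA(q) characteristic polynomial is P(z) = 1 - 1.072z.
Invertibility requires all roots to lie outside the unit circle, i.e. |z| > 1 for every root.
This is linear in z: 1 + (-1.072) z = 0  =>  z = -1/(-1.072) = 0.932836,  |z| = 0.932836.
Moduli of all roots: 0.9328.
All moduli strictly greater than 1? No.
Verdict: Not invertible.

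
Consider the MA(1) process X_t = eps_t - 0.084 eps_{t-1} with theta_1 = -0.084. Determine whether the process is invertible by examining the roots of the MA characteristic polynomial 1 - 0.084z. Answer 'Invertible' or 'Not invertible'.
\text{Invertible}

The MA(q) characteristic polynomial is P(z) = 1 - 0.084z.
Invertibility requires all roots to lie outside the unit circle, i.e. |z| > 1 for every root.
This is linear in z: 1 + (-0.084) z = 0  =>  z = -1/(-0.084) = 11.904762,  |z| = 11.904762.
Moduli of all roots: 11.9048.
All moduli strictly greater than 1? Yes.
Verdict: Invertible.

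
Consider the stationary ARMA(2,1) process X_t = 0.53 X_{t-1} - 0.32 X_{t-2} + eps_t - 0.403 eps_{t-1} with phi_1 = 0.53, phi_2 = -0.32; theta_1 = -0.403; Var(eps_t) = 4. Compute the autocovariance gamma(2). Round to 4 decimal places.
\gamma(2) = -1.1249

Multiply the model equation by X_{t-k} and take expectations. With theta_0 = psi_0 = 1 and psi_j the MA(infinity) weights, this gives
  gamma(k) - sum_i phi_i gamma(k-i) = c_k,
  c_k = sigma^2 * sum_{j=k..q} theta_j psi_{j-k}   (c_k = 0 for k > q),
using gamma(-m) = gamma(m).
psi-weights needed (psi_j = theta_j + sum_i phi_i psi_{j-i}):
  psi_1 = theta_1 + phi_1 = -0.403 + (0.53) = 0.127
Right-hand sides:
  c_0 = sigma^2 (1 + theta_1 psi_1) = 4 * (1 + (-0.403)(0.127)) = 4 * 0.948819 = 3.795276
  c_1 = sigma^2 theta_1 = 4 * (-0.403) = -1.612
  c_2 = 0
Equations for k = 0, 1, 2 (AR order 2, c_2 = 0):
  (E0) gamma(0) = phi_1 gamma(1) + phi_2 gamma(2) + c_0
  (E1) gamma(1) = phi_1 gamma(0) + phi_2 gamma(1) + c_1
  (E2) gamma(2) = phi_1 gamma(1) + phi_2 gamma(0)
From (E1): gamma(1) = A gamma(0) + B with
  A = phi_1 / (1 - phi_2) = 0.53 / 1.32 = 0.401515,   B = c_1 / (1 - phi_2) = -1.612 / 1.32 = -1.221212.
Insert (E2) into (E0): gamma(0) (1 - phi_2^2) = phi_1 (1 + phi_2) gamma(1) + c_0.
  phi_1 (1 + phi_2) = (0.53)(0.68) = 0.3604,   1 - phi_2^2 = 0.8976.
Replace gamma(1) by A gamma(0) + B and collect gamma(0):
  gamma(0) [0.8976 - (0.3604)(0.401515)] = (0.3604)(-1.221212) + 3.795276
  gamma(0) * 0.752894 = 3.355151
  gamma(0) = 3.355151 / 0.752894 = 4.45634.
  gamma(1) = A gamma(0) + B = (0.401515)(4.45634) + (-1.221212) = 0.568076.
  gamma(2) = phi_1 gamma(1) + phi_2 gamma(0) = (0.53)(0.568076) + (-0.32)(4.45634) = -1.124949.
Therefore gamma(2) = -1.1249 (to 4 decimal places).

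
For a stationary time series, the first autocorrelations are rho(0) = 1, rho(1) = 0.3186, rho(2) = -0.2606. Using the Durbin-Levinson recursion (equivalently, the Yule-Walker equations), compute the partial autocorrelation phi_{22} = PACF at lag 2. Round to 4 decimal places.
\phi_{22} = -0.4030

The PACF at lag k is phi_{kk}, the last component of the solution
to the Yule-Walker system G_k phi = r_k where
  (G_k)_{ij} = rho(|i - j|), (r_k)_i = rho(i), i,j = 1..k.
Equivalently, Durbin-Levinson gives phi_{kk} iteratively:
  phi_{11} = rho(1)
  phi_{kk} = [rho(k) - sum_{j=1..k-1} phi_{k-1,j} rho(k-j)]
            / [1 - sum_{j=1..k-1} phi_{k-1,j} rho(j)],
  phi_{k,j} = phi_{k-1,j} - phi_{kk} phi_{k-1,k-j},  j = 1..k-1.
Step k = 1:
  phi_11 = rho(1) = 0.3186.
Step k = 2:
  phi_22 = [rho(2) - phi_11 rho(1)] / [1 - phi_11 rho(1)] = [-0.2606 - (0.3186)(0.3186)] / [1 - (0.3186)(0.3186)]
         = -0.36210596 / 0.89849404 = -0.403.
Therefore phi_{22} = -0.4030.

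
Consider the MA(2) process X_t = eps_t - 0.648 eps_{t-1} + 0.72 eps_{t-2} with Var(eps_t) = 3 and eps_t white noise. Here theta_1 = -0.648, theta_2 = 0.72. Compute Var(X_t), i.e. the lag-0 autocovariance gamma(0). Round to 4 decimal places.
\gamma(0) = 5.8149

For an MA(q) process X_t = eps_t + sum_i theta_i eps_{t-i} with
Var(eps_t) = sigma^2, the variance is
  gamma(0) = sigma^2 * (1 + sum_i theta_i^2).
  sum_i theta_i^2 = (-0.648)^2 + (0.72)^2 = 0.419904 + 0.5184 = 0.938304.
  gamma(0) = 3 * (1 + 0.938304) = 3 * 1.938304 = 5.814912, which rounds to 5.8149.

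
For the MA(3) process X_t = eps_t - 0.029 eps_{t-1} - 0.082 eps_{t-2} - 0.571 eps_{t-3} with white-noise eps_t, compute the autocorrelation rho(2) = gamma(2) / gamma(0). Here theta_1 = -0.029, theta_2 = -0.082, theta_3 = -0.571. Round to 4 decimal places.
\rho(2) = -0.0491

For an MA(q) process with theta_0 = 1, the autocovariance is
  gamma(k) = sigma^2 * sum_{i=0..q-k} theta_i * theta_{i+k},
and rho(k) = gamma(k) / gamma(0). Sigma^2 cancels.
  numerator   = (1)*(-0.082) + (-0.029)*(-0.571) = -0.065441.
  denominator = (1)^2 + (-0.029)^2 + (-0.082)^2 + (-0.571)^2 = 1.333606.
  rho(2) = -0.065441 / 1.333606 = -0.0491.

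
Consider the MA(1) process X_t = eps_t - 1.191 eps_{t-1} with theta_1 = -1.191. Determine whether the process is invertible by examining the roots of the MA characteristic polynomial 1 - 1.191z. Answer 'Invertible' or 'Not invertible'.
\text{Not invertible}

The MA(q) characteristic polynomial is P(z) = 1 - 1.191z.
Invertibility requires all roots to lie outside the unit circle, i.e. |z| > 1 for every root.
This is linear in z: 1 + (-1.191) z = 0  =>  z = -1/(-1.191) = 0.839631,  |z| = 0.839631.
Moduli of all roots: 0.8396.
All moduli strictly greater than 1? No.
Verdict: Not invertible.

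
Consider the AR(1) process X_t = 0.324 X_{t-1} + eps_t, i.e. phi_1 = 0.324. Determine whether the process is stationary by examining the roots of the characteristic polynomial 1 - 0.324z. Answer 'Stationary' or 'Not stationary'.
\text{Stationary}

The AR(p) characteristic polynomial is P(z) = 1 - 0.324z.
Stationarity requires all roots to lie outside the unit circle, i.e. |z| > 1 for every root.
This is linear in z: 1 + (-0.324) z = 0  =>  z = -1/(-0.324) = 3.08642,  |z| = 3.08642.
Moduli of all roots: 3.0864.
All moduli strictly greater than 1? Yes.
Verdict: Stationary.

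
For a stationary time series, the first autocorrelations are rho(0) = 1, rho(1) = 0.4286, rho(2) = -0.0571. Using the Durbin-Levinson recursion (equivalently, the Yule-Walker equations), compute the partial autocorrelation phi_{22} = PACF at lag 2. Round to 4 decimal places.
\phi_{22} = -0.2950

The PACF at lag k is phi_{kk}, the last component of the solution
to the Yule-Walker system G_k phi = r_k where
  (G_k)_{ij} = rho(|i - j|), (r_k)_i = rho(i), i,j = 1..k.
Equivalently, Durbin-Levinson gives phi_{kk} iteratively:
  phi_{11} = rho(1)
  phi_{kk} = [rho(k) - sum_{j=1..k-1} phi_{k-1,j} rho(k-j)]
            / [1 - sum_{j=1..k-1} phi_{k-1,j} rho(j)],
  phi_{k,j} = phi_{k-1,j} - phi_{kk} phi_{k-1,k-j},  j = 1..k-1.
Step k = 1:
  phi_11 = rho(1) = 0.4286.
Step k = 2:
  phi_22 = [rho(2) - phi_11 rho(1)] / [1 - phi_11 rho(1)] = [-0.0571 - (0.4286)(0.4286)] / [1 - (0.4286)(0.4286)]
         = -0.24079796 / 0.81630204 = -0.295.
Therefore phi_{22} = -0.2950.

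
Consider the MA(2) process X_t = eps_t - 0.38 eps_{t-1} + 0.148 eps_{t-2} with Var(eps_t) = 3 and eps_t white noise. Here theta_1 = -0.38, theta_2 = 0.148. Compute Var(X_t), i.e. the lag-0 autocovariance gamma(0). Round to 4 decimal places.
\gamma(0) = 3.4989

For an MA(q) process X_t = eps_t + sum_i theta_i eps_{t-i} with
Var(eps_t) = sigma^2, the variance is
  gamma(0) = sigma^2 * (1 + sum_i theta_i^2).
  sum_i theta_i^2 = (-0.38)^2 + (0.148)^2 = 0.1444 + 0.021904 = 0.166304.
  gamma(0) = 3 * (1 + 0.166304) = 3 * 1.166304 = 3.498912, which rounds to 3.4989.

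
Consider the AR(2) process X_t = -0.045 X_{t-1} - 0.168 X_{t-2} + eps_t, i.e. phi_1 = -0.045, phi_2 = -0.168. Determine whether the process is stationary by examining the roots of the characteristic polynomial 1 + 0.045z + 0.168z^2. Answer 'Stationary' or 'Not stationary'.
\text{Stationary}

The AR(p) characteristic polynomial is P(z) = 1 + 0.045z + 0.168z^2.
Stationarity requires all roots to lie outside the unit circle, i.e. |z| > 1 for every root.
Set 1 + (0.045) z + (0.168) z^2 = 0, i.e. a z^2 + b z + c = 0 with a = 0.168, b = 0.045, c = 1.
Discriminant D = b^2 - 4ac = (0.045)^2 - 4*(0.168)*1 = 0.002025 - (0.672) = -0.669975.
D < 0, so the roots are the complex-conjugate pair z = (-b +/- i sqrt(-D)) / (2a) = -0.1339 +/- 2.4361i.
For a conjugate pair |z|^2 = z * conj(z) = (product of roots) = c/a = 1/(0.168) = 5.952381, so |z| = sqrt(5.952381) = 2.4398 for both roots.
Moduli of all roots: 2.4398, 2.4398.
All moduli strictly greater than 1? Yes.
Verdict: Stationary.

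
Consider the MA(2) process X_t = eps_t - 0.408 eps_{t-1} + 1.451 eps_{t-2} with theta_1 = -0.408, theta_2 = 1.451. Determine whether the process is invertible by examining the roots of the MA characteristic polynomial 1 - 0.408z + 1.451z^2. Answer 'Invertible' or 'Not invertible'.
\text{Not invertible}

The MA(q) characteristic polynomial is P(z) = 1 - 0.408z + 1.451z^2.
Invertibility requires all roots to lie outside the unit circle, i.e. |z| > 1 for every root.
Set 1 + (-0.408) z + (1.451) z^2 = 0, i.e. a z^2 + b z + c = 0 with a = 1.451, b = -0.408, c = 1.
Discriminant D = b^2 - 4ac = (-0.408)^2 - 4*(1.451)*1 = 0.166464 - (5.804) = -5.637536.
D < 0, so the roots are the complex-conjugate pair z = (-b +/- i sqrt(-D)) / (2a) = 0.1406 +/- 0.8182i.
For a conjugate pair |z|^2 = z * conj(z) = (product of roots) = c/a = 1/(1.451) = 0.68918, so |z| = sqrt(0.68918) = 0.8302 for both roots.
Moduli of all roots: 0.8302, 0.8302.
All moduli strictly greater than 1? No.
Verdict: Not invertible.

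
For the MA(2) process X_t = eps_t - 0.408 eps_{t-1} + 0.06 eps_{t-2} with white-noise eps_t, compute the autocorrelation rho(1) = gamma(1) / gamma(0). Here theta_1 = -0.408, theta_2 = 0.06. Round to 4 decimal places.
\rho(1) = -0.3696

For an MA(q) process with theta_0 = 1, the autocovariance is
  gamma(k) = sigma^2 * sum_{i=0..q-k} theta_i * theta_{i+k},
and rho(k) = gamma(k) / gamma(0). Sigma^2 cancels.
  numerator   = (1)*(-0.408) + (-0.408)*(0.06) = -0.43248.
  denominator = (1)^2 + (-0.408)^2 + (0.06)^2 = 1.170064.
  rho(1) = -0.43248 / 1.170064 = -0.3696.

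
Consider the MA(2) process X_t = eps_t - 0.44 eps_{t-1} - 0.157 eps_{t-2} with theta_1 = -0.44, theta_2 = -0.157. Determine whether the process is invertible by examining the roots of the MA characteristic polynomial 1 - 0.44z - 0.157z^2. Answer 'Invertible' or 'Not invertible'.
\text{Invertible}

The MA(q) characteristic polynomial is P(z) = 1 - 0.44z - 0.157z^2.
Invertibility requires all roots to lie outside the unit circle, i.e. |z| > 1 for every root.
Set 1 + (-0.44) z + (-0.157) z^2 = 0, i.e. a z^2 + b z + c = 0 with a = -0.157, b = -0.44, c = 1.
Discriminant D = b^2 - 4ac = (-0.44)^2 - 4*(-0.157)*1 = 0.1936 - (-0.628) = 0.8216.
D >= 0, so the roots are real: z = (-b +/- sqrt(D)) / (2a) = (0.44 +/- 0.906422) / (-0.314).
  z_1 = (0.44 + 0.906422) / (-0.314) = -4.288,   |z_1| = 4.288.
  z_2 = (0.44 - 0.906422) / (-0.314) = 1.4854,   |z_2| = 1.4854.
Moduli of all roots: 4.2880, 1.4854.
All moduli strictly greater than 1? Yes.
Verdict: Invertible.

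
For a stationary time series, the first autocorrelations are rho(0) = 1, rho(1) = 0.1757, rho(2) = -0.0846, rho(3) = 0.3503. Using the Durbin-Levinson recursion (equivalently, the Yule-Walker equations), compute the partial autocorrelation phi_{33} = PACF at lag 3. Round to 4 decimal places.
\phi_{33} = 0.4060

The PACF at lag k is phi_{kk}, the last component of the solution
to the Yule-Walker system G_k phi = r_k where
  (G_k)_{ij} = rho(|i - j|), (r_k)_i = rho(i), i,j = 1..k.
Equivalently, Durbin-Levinson gives phi_{kk} iteratively:
  phi_{11} = rho(1)
  phi_{kk} = [rho(k) - sum_{j=1..k-1} phi_{k-1,j} rho(k-j)]
            / [1 - sum_{j=1..k-1} phi_{k-1,j} rho(j)],
  phi_{k,j} = phi_{k-1,j} - phi_{kk} phi_{k-1,k-j},  j = 1..k-1.
Step k = 1:
  phi_11 = rho(1) = 0.1757.
Step k = 2:
  phi_22 = [rho(2) - phi_11 rho(1)] / [1 - phi_11 rho(1)] = [-0.0846 - (0.1757)(0.1757)] / [1 - (0.1757)(0.1757)]
         = -0.11547049 / 0.96912951 = -0.119149.
  Update: phi_21 = phi_11 - phi_22 phi_11 = 0.1757 - (-0.119149)(0.1757) = 0.196634.
Step k = 3:
  phi_33 = [rho(3) - phi_21 rho(2) - phi_22 rho(1)] / [1 - phi_21 rho(1) - phi_22 rho(2)]
    numerator   = 0.3503 - (0.196634)(-0.0846) - (-0.119149)(0.1757) = 0.38786969
    denominator = 1 - (0.196634)(0.1757) - (-0.119149)(-0.0846) = 0.95537135
  phi_33 = 0.38786969 / 0.95537135 = 0.406.
Therefore phi_{33} = 0.4060.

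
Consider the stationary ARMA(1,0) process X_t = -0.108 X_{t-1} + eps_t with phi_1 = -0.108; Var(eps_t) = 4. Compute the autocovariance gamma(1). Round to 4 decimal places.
\gamma(1) = -0.4371

Multiply the model equation by X_{t-k} and take expectations. With theta_0 = psi_0 = 1 and psi_j the MA(infinity) weights, this gives
  gamma(k) - sum_i phi_i gamma(k-i) = c_k,
  c_k = sigma^2 * sum_{j=k..q} theta_j psi_{j-k}   (c_k = 0 for k > q),
using gamma(-m) = gamma(m).
Pure AR (q = 0): c_0 = sigma^2 = 4, c_k = 0 for k >= 1.
Equations for k = 0 and k = 1 (AR order 1):
  gamma(0) = phi_1 gamma(1) + c_0
  gamma(1) = phi_1 gamma(0) + c_1
Substituting the second into the first: gamma(0) (1 - phi_1^2) = c_0 + phi_1 c_1, so
  gamma(0) = c_0 / (1 - phi_1^2) = 4 / (1 - (-0.108)^2) = 4 / 0.988336 = 4.047207.
  gamma(1) = phi_1 gamma(0) = (-0.108)(4.047207) = -0.437098.
Therefore gamma(1) = -0.4371 (to 4 decimal places).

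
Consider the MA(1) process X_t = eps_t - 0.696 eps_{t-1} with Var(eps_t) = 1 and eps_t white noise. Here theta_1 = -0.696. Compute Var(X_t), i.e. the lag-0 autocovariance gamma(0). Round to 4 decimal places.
\gamma(0) = 1.4844

For an MA(q) process X_t = eps_t + sum_i theta_i eps_{t-i} with
Var(eps_t) = sigma^2, the variance is
  gamma(0) = sigma^2 * (1 + sum_i theta_i^2).
  sum_i theta_i^2 = (-0.696)^2 = 0.484416.
  gamma(0) = 1 * (1 + 0.484416) = 1 * 1.484416 = 1.484416, which rounds to 1.4844.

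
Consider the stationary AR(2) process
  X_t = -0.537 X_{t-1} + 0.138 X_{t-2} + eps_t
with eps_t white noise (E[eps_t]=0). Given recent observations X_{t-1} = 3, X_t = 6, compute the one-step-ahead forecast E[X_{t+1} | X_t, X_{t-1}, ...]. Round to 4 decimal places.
E[X_{t+1} \mid \mathcal F_t] = -2.8080

For an AR(p) model X_t = c + sum_i phi_i X_{t-i} + eps_t, the
one-step-ahead conditional mean is
  E[X_{t+1} | X_t, ...] = c + sum_i phi_i X_{t+1-i}.
Substitute known values:
  E[X_{t+1} | ...] = (-0.537) * (6) + (0.138) * (3)
                   = -2.8080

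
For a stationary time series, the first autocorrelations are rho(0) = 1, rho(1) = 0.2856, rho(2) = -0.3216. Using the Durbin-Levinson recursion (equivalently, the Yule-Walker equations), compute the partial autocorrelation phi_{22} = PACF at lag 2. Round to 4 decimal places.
\phi_{22} = -0.4390

The PACF at lag k is phi_{kk}, the last component of the solution
to the Yule-Walker system G_k phi = r_k where
  (G_k)_{ij} = rho(|i - j|), (r_k)_i = rho(i), i,j = 1..k.
Equivalently, Durbin-Levinson gives phi_{kk} iteratively:
  phi_{11} = rho(1)
  phi_{kk} = [rho(k) - sum_{j=1..k-1} phi_{k-1,j} rho(k-j)]
            / [1 - sum_{j=1..k-1} phi_{k-1,j} rho(j)],
  phi_{k,j} = phi_{k-1,j} - phi_{kk} phi_{k-1,k-j},  j = 1..k-1.
Step k = 1:
  phi_11 = rho(1) = 0.2856.
Step k = 2:
  phi_22 = [rho(2) - phi_11 rho(1)] / [1 - phi_11 rho(1)] = [-0.3216 - (0.2856)(0.2856)] / [1 - (0.2856)(0.2856)]
         = -0.40316736 / 0.91843264 = -0.439.
Therefore phi_{22} = -0.4390.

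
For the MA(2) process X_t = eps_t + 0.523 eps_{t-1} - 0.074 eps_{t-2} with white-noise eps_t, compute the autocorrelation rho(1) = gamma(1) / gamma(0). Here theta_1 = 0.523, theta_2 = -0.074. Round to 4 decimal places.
\rho(1) = 0.3787

For an MA(q) process with theta_0 = 1, the autocovariance is
  gamma(k) = sigma^2 * sum_{i=0..q-k} theta_i * theta_{i+k},
and rho(k) = gamma(k) / gamma(0). Sigma^2 cancels.
  numerator   = (1)*(0.523) + (0.523)*(-0.074) = 0.484298.
  denominator = (1)^2 + (0.523)^2 + (-0.074)^2 = 1.279005.
  rho(1) = 0.484298 / 1.279005 = 0.3787.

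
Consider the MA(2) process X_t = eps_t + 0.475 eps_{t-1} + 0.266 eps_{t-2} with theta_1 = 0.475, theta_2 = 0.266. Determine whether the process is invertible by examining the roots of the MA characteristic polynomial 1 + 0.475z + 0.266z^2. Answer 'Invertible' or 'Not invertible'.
\text{Invertible}

The MA(q) characteristic polynomial is P(z) = 1 + 0.475z + 0.266z^2.
Invertibility requires all roots to lie outside the unit circle, i.e. |z| > 1 for every root.
Set 1 + (0.475) z + (0.266) z^2 = 0, i.e. a z^2 + b z + c = 0 with a = 0.266, b = 0.475, c = 1.
Discriminant D = b^2 - 4ac = (0.475)^2 - 4*(0.266)*1 = 0.225625 - (1.064) = -0.838375.
D < 0, so the roots are the complex-conjugate pair z = (-b +/- i sqrt(-D)) / (2a) = -0.8929 +/- 1.7211i.
For a conjugate pair |z|^2 = z * conj(z) = (product of roots) = c/a = 1/(0.266) = 3.759398, so |z| = sqrt(3.759398) = 1.9389 for both roots.
Moduli of all roots: 1.9389, 1.9389.
All moduli strictly greater than 1? Yes.
Verdict: Invertible.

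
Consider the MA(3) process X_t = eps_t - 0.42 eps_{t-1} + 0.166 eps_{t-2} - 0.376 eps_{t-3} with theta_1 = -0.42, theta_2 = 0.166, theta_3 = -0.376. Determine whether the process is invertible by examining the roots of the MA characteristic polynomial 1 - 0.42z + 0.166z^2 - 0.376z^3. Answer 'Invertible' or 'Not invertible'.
\text{Invertible}

The MA(q) characteristic polynomial is P(z) = 1 - 0.42z + 0.166z^2 - 0.376z^3.
Invertibility requires all roots to lie outside the unit circle, i.e. |z| > 1 for every root.
Degree 3: look for a simple real root z0 first, then factor out (1 - z/z0) and solve the remaining quadratic.
Testing z0 = 1.25: P(1.25) = 1 + (-0.42)(1.25) + (0.166)(1.25)^2 + (-0.376)(1.25)^3
  = 1 + (-0.525) + (0.259375) + (-0.734375) = 0.  So z_0 = 1.25 is a root, |z_0| = 1.25.
Divide out the factor (1 - 0.8 z) = (1 - z/z0) (since 1/z0 = 0.8):
  P(z) = (1 - 0.8 z)(1 + (0.38) z + (0.47) z^2)
  [check: z-coef 0.38 - (0.8) = -0.42; z^2-coef 0.47 - (0.8)(0.38) = 0.166; z^3-coef -(0.8)(0.47) = -0.376.]
Remaining roots from the quadratic factor 1 + (0.38) z + (0.47) z^2:
  Set 1 + (0.38) z + (0.47) z^2 = 0, i.e. a z^2 + b z + c = 0 with a = 0.47, b = 0.38, c = 1.
  Discriminant D = b^2 - 4ac = (0.38)^2 - 4*(0.47)*1 = 0.1444 - (1.88) = -1.7356.
  D < 0, so the roots are the complex-conjugate pair z = (-b +/- i sqrt(-D)) / (2a) = -0.4043 +/- 1.4015i.
  For a conjugate pair |z|^2 = z * conj(z) = (product of roots) = c/a = 1/(0.47) = 2.12766, so |z| = sqrt(2.12766) = 1.4586 for both roots.
Moduli of all roots: 1.2500, 1.4586, 1.4586.
All moduli strictly greater than 1? Yes.
Verdict: Invertible.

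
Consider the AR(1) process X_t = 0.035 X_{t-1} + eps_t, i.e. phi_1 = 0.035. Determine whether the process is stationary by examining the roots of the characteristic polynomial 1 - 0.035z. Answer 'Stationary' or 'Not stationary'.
\text{Stationary}

The AR(p) characteristic polynomial is P(z) = 1 - 0.035z.
Stationarity requires all roots to lie outside the unit circle, i.e. |z| > 1 for every root.
This is linear in z: 1 + (-0.035) z = 0  =>  z = -1/(-0.035) = 28.571429,  |z| = 28.571429.
Moduli of all roots: 28.5714.
All moduli strictly greater than 1? Yes.
Verdict: Stationary.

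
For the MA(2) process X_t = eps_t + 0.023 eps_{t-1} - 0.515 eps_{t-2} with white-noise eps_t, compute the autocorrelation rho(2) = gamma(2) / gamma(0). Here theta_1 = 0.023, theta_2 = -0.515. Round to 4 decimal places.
\rho(2) = -0.4069

For an MA(q) process with theta_0 = 1, the autocovariance is
  gamma(k) = sigma^2 * sum_{i=0..q-k} theta_i * theta_{i+k},
and rho(k) = gamma(k) / gamma(0). Sigma^2 cancels.
  numerator   = (1)*(-0.515) = -0.515.
  denominator = (1)^2 + (0.023)^2 + (-0.515)^2 = 1.265754.
  rho(2) = -0.515 / 1.265754 = -0.4069.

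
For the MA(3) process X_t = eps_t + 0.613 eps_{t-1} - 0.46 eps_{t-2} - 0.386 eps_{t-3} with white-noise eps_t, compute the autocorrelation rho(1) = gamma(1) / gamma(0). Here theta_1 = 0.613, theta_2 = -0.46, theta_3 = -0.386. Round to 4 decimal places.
\rho(1) = 0.2929

For an MA(q) process with theta_0 = 1, the autocovariance is
  gamma(k) = sigma^2 * sum_{i=0..q-k} theta_i * theta_{i+k},
and rho(k) = gamma(k) / gamma(0). Sigma^2 cancels.
  numerator   = (1)*(0.613) + (0.613)*(-0.46) + (-0.46)*(-0.386) = 0.50858.
  denominator = (1)^2 + (0.613)^2 + (-0.46)^2 + (-0.386)^2 = 1.736365.
  rho(1) = 0.50858 / 1.736365 = 0.2929.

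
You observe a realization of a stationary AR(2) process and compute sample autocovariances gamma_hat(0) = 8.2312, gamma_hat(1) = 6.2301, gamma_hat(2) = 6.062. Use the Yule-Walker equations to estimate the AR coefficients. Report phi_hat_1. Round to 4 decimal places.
\hat\phi_{1} = 0.4670

The Yule-Walker equations for an AR(p) process read, in matrix form,
  Gamma_p phi = r_p,   with   (Gamma_p)_{ij} = gamma(|i - j|),
                       (r_p)_i = gamma(i),   i,j = 1..p.
Substitute the sample gammas (Toeplitz matrix and right-hand side of size 2):
  Gamma_p = [[8.2312, 6.2301], [6.2301, 8.2312]]
  r_p     = [6.2301, 6.062]
Written out:
  8.2312 phi_1 + 6.2301 phi_2 = 6.2301
  6.2301 phi_1 + 8.2312 phi_2 = 6.062
Solve by Cramer's rule:
  det = gamma(0)^2 - gamma(1)^2 = (8.2312)^2 - (6.2301)^2 = 67.75265344 - 38.81414601 = 28.93850743
  phi_hat_1 = [gamma(1) gamma(0) - gamma(1) gamma(2)] / det = [(6.2301)(8.2312) - (6.2301)(6.062)] / 28.93850743 = 13.51433292 / 28.93850743 = 0.467
  phi_hat_2 = [gamma(0) gamma(2) - gamma(1)^2] / det = [(8.2312)(6.062) - (6.2301)^2] / 28.93850743 = 11.08338839 / 28.93850743 = 0.383
So phi_hat = [0.4670, 0.3830].
Therefore phi_hat_1 = 0.4670.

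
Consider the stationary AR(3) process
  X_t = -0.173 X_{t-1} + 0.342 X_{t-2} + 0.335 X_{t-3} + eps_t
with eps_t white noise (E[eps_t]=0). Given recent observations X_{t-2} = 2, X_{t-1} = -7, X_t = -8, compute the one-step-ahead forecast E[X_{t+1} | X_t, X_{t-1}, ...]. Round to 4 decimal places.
E[X_{t+1} \mid \mathcal F_t] = -0.3400

For an AR(p) model X_t = c + sum_i phi_i X_{t-i} + eps_t, the
one-step-ahead conditional mean is
  E[X_{t+1} | X_t, ...] = c + sum_i phi_i X_{t+1-i}.
Substitute known values:
  E[X_{t+1} | ...] = (-0.173) * (-8) + (0.342) * (-7) + (0.335) * (2)
                   = -0.3400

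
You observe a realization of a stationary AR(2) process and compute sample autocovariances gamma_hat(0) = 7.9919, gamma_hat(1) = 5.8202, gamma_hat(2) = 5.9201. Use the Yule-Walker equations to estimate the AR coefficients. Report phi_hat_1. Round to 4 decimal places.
\hat\phi_{1} = 0.4020

The Yule-Walker equations for an AR(p) process read, in matrix form,
  Gamma_p phi = r_p,   with   (Gamma_p)_{ij} = gamma(|i - j|),
                       (r_p)_i = gamma(i),   i,j = 1..p.
Substitute the sample gammas (Toeplitz matrix and right-hand side of size 2):
  Gamma_p = [[7.9919, 5.8202], [5.8202, 7.9919]]
  r_p     = [5.8202, 5.9201]
Written out:
  7.9919 phi_1 + 5.8202 phi_2 = 5.8202
  5.8202 phi_1 + 7.9919 phi_2 = 5.9201
Solve by Cramer's rule:
  det = gamma(0)^2 - gamma(1)^2 = (7.9919)^2 - (5.8202)^2 = 63.87046561 - 33.87472804 = 29.99573757
  phi_hat_1 = [gamma(1) gamma(0) - gamma(1) gamma(2)] / det = [(5.8202)(7.9919) - (5.8202)(5.9201)] / 29.99573757 = 12.05829036 / 29.99573757 = 0.402
  phi_hat_2 = [gamma(0) gamma(2) - gamma(1)^2] / det = [(7.9919)(5.9201) - (5.8202)^2] / 29.99573757 = 13.43811915 / 29.99573757 = 0.448
So phi_hat = [0.4020, 0.4480].
Therefore phi_hat_1 = 0.4020.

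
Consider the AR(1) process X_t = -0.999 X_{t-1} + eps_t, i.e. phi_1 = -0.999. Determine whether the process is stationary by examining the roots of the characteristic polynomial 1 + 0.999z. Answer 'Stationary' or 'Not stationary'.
\text{Stationary}

The AR(p) characteristic polynomial is P(z) = 1 + 0.999z.
Stationarity requires all roots to lie outside the unit circle, i.e. |z| > 1 for every root.
This is linear in z: 1 + (0.999) z = 0  =>  z = -1/(0.999) = -1.001001,  |z| = 1.001001.
Moduli of all roots: 1.0010.
All moduli strictly greater than 1? Yes.
Verdict: Stationary.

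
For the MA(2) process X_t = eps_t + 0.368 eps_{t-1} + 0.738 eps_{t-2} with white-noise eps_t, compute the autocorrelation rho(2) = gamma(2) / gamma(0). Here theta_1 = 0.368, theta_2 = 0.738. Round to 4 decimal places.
\rho(2) = 0.4393

For an MA(q) process with theta_0 = 1, the autocovariance is
  gamma(k) = sigma^2 * sum_{i=0..q-k} theta_i * theta_{i+k},
and rho(k) = gamma(k) / gamma(0). Sigma^2 cancels.
  numerator   = (1)*(0.738) = 0.738.
  denominator = (1)^2 + (0.368)^2 + (0.738)^2 = 1.680068.
  rho(2) = 0.738 / 1.680068 = 0.4393.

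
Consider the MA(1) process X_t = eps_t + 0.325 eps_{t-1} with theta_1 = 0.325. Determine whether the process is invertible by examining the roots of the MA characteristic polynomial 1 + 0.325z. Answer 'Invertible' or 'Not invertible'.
\text{Invertible}

The MA(q) characteristic polynomial is P(z) = 1 + 0.325z.
Invertibility requires all roots to lie outside the unit circle, i.e. |z| > 1 for every root.
This is linear in z: 1 + (0.325) z = 0  =>  z = -1/(0.325) = -3.076923,  |z| = 3.076923.
Moduli of all roots: 3.0769.
All moduli strictly greater than 1? Yes.
Verdict: Invertible.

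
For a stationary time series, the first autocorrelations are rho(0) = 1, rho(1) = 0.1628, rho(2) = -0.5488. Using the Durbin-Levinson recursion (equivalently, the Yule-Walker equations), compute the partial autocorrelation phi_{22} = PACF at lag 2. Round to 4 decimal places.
\phi_{22} = -0.5910

The PACF at lag k is phi_{kk}, the last component of the solution
to the Yule-Walker system G_k phi = r_k where
  (G_k)_{ij} = rho(|i - j|), (r_k)_i = rho(i), i,j = 1..k.
Equivalently, Durbin-Levinson gives phi_{kk} iteratively:
  phi_{11} = rho(1)
  phi_{kk} = [rho(k) - sum_{j=1..k-1} phi_{k-1,j} rho(k-j)]
            / [1 - sum_{j=1..k-1} phi_{k-1,j} rho(j)],
  phi_{k,j} = phi_{k-1,j} - phi_{kk} phi_{k-1,k-j},  j = 1..k-1.
Step k = 1:
  phi_11 = rho(1) = 0.1628.
Step k = 2:
  phi_22 = [rho(2) - phi_11 rho(1)] / [1 - phi_11 rho(1)] = [-0.5488 - (0.1628)(0.1628)] / [1 - (0.1628)(0.1628)]
         = -0.57530384 / 0.97349616 = -0.591.
Therefore phi_{22} = -0.5910.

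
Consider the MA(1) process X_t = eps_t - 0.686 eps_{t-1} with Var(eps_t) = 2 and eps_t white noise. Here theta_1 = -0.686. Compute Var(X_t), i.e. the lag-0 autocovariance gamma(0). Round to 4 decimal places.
\gamma(0) = 2.9412

For an MA(q) process X_t = eps_t + sum_i theta_i eps_{t-i} with
Var(eps_t) = sigma^2, the variance is
  gamma(0) = sigma^2 * (1 + sum_i theta_i^2).
  sum_i theta_i^2 = (-0.686)^2 = 0.470596.
  gamma(0) = 2 * (1 + 0.470596) = 2 * 1.470596 = 2.941192, which rounds to 2.9412.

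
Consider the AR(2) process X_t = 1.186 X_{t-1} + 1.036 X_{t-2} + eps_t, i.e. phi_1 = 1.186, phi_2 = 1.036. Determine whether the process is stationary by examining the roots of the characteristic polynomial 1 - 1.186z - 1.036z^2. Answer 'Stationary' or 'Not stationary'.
\text{Not stationary}

The AR(p) characteristic polynomial is P(z) = 1 - 1.186z - 1.036z^2.
Stationarity requires all roots to lie outside the unit circle, i.e. |z| > 1 for every root.
Set 1 + (-1.186) z + (-1.036) z^2 = 0, i.e. a z^2 + b z + c = 0 with a = -1.036, b = -1.186, c = 1.
Discriminant D = b^2 - 4ac = (-1.186)^2 - 4*(-1.036)*1 = 1.406596 - (-4.144) = 5.550596.
D >= 0, so the roots are real: z = (-b +/- sqrt(D)) / (2a) = (1.186 +/- 2.35597) / (-2.072).
  z_1 = (1.186 + 2.35597) / (-2.072) = -1.7094,   |z_1| = 1.7094.
  z_2 = (1.186 - 2.35597) / (-2.072) = 0.5647,   |z_2| = 0.5647.
Moduli of all roots: 1.7094, 0.5647.
All moduli strictly greater than 1? No.
Verdict: Not stationary.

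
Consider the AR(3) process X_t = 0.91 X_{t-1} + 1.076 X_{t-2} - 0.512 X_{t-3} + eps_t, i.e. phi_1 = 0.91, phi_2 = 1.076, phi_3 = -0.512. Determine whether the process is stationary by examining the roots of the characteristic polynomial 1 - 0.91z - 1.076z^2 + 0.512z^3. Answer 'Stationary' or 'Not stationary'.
\text{Not stationary}

The AR(p) characteristic polynomial is P(z) = 1 - 0.91z - 1.076z^2 + 0.512z^3.
Stationarity requires all roots to lie outside the unit circle, i.e. |z| > 1 for every root.
Degree 3: look for a simple real root z0 first, then factor out (1 - z/z0) and solve the remaining quadratic.
Testing z0 = 2.5: P(2.5) = 1 + (-0.91)(2.5) + (-1.076)(2.5)^2 + (0.512)(2.5)^3
  = 1 + (-2.275) + (-6.725) + (8) = 0.  So z_0 = 2.5 is a root, |z_0| = 2.5.
Divide out the factor (1 - 0.4 z) = (1 - z/z0) (since 1/z0 = 0.4):
  P(z) = (1 - 0.4 z)(1 + (-0.51) z + (-1.28) z^2)
  [check: z-coef -0.51 - (0.4) = -0.91; z^2-coef -1.28 - (0.4)(-0.51) = -1.076; z^3-coef -(0.4)(-1.28) = 0.512.]
Remaining roots from the quadratic factor 1 + (-0.51) z + (-1.28) z^2:
  Set 1 + (-0.51) z + (-1.28) z^2 = 0, i.e. a z^2 + b z + c = 0 with a = -1.28, b = -0.51, c = 1.
  Discriminant D = b^2 - 4ac = (-0.51)^2 - 4*(-1.28)*1 = 0.2601 - (-5.12) = 5.3801.
  D >= 0, so the roots are real: z = (-b +/- sqrt(D)) / (2a) = (0.51 +/- 2.319504) / (-2.56).
    z_1 = (0.51 + 2.319504) / (-2.56) = -1.1053,   |z_1| = 1.1053.
    z_2 = (0.51 - 2.319504) / (-2.56) = 0.7068,   |z_2| = 0.7068.
Moduli of all roots: 2.5000, 1.1053, 0.7068.
All moduli strictly greater than 1? No.
Verdict: Not stationary.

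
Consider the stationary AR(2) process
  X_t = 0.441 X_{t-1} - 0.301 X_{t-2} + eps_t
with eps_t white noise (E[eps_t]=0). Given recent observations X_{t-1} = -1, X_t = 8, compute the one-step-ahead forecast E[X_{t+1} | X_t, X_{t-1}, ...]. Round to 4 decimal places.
E[X_{t+1} \mid \mathcal F_t] = 3.8290

For an AR(p) model X_t = c + sum_i phi_i X_{t-i} + eps_t, the
one-step-ahead conditional mean is
  E[X_{t+1} | X_t, ...] = c + sum_i phi_i X_{t+1-i}.
Substitute known values:
  E[X_{t+1} | ...] = (0.441) * (8) + (-0.301) * (-1)
                   = 3.8290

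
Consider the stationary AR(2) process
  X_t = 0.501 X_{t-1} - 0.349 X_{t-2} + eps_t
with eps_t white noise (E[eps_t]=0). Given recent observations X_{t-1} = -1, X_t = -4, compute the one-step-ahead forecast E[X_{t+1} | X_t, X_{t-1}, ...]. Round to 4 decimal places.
E[X_{t+1} \mid \mathcal F_t] = -1.6550

For an AR(p) model X_t = c + sum_i phi_i X_{t-i} + eps_t, the
one-step-ahead conditional mean is
  E[X_{t+1} | X_t, ...] = c + sum_i phi_i X_{t+1-i}.
Substitute known values:
  E[X_{t+1} | ...] = (0.501) * (-4) + (-0.349) * (-1)
                   = -1.6550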